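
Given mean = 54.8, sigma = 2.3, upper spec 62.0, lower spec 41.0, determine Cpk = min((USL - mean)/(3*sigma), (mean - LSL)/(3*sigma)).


Cpu = (62.0 - 54.8) / (3 * 2.3) = 1.04
Cpl = (54.8 - 41.0) / (3 * 2.3) = 2.0
Cpk = min(1.04, 2.0) = 1.04

1.04


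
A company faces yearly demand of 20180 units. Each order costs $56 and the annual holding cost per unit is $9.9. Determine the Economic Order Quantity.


Formula: EOQ = sqrt(2 * D * S / H)
Numerator: 2 * 20180 * 56 = 2260160
2DS/H = 2260160 / 9.9 = 228299.0
EOQ = sqrt(228299.0) = 477.8 units

477.8 units


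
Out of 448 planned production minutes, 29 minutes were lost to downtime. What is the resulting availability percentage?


Formula: Availability = (Planned Time - Downtime) / Planned Time * 100
Uptime = 448 - 29 = 419 min
Availability = 419 / 448 * 100 = 93.5%

93.5%


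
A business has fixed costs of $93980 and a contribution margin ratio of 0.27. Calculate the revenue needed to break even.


Formula: BER = Fixed Costs / Contribution Margin Ratio
BER = $93980 / 0.27
BER = $348074.07 (to the nearest cent)

$348074.07


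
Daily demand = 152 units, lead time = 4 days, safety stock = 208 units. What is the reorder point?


Formula: ROP = (Daily Demand * Lead Time) + Safety Stock
Demand during lead time = 152 * 4 = 608 units
ROP = 608 + 208 = 816 units

816 units


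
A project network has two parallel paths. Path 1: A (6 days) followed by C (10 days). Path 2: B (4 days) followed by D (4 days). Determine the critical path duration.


Path 1 = 6 + 10 = 16 days
Path 2 = 4 + 4 = 8 days
Duration = max(16, 8) = 16 days

16 days


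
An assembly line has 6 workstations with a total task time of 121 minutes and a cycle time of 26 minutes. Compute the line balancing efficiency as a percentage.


Formula: Efficiency = Sum of Task Times / (N_stations * CT) * 100
Total station capacity = 6 stations * 26 min = 156 min
Efficiency = 121 / 156 * 100 = 77.6%

77.6%


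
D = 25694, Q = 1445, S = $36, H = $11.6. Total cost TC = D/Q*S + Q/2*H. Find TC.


TC = 25694/1445 * 36 + 1445/2 * 11.6

$9021.13


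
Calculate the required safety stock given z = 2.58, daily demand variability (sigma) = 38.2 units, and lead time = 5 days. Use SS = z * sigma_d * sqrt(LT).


Formula: SS = z * sigma_d * sqrt(LT)
sqrt(LT) = sqrt(5) = 2.2361
SS = 2.58 * 38.2 * 2.2361
SS = 220.4 units

220.4 units


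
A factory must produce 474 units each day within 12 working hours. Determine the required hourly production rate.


Formula: Production Rate = Daily Demand / Available Hours
Rate = 474 units/day / 12 hours/day
Rate = 39.5 units/hour

39.5 units/hour


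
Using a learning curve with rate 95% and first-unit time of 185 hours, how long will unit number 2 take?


Formula: T_n = T_1 * (learning_rate)^(log2(n)) where learning_rate = rate/100
Doublings = log2(2) = 1
T_n = 185 * 0.95^1
T_n = 185 * 0.95 = 175.8 hours

175.8 hours


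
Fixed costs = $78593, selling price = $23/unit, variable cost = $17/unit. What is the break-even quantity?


Formula: BEQ = Fixed Costs / (Price - Variable Cost)
Contribution margin = $23 - $17 = $6/unit
BEQ = ceil($78593 / $6/unit) = ceil(13098.83) = 13099 units

13099 units


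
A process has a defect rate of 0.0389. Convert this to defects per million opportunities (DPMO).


DPMO = defect_rate * 1000000 = 0.0389 * 1000000

38900


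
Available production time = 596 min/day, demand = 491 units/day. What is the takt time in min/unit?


Formula: Takt Time = Available Production Time / Customer Demand
Takt = 596 min/day / 491 units/day
Takt = 1.21 min/unit

1.21 min/unit


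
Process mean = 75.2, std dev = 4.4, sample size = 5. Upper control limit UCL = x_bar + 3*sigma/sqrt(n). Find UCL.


UCL = 75.2 + 3 * 4.4 / sqrt(5)

81.1


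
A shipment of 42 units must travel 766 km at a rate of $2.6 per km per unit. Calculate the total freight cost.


TC = dist * cost * units = 766 * 2.6 * 42 = $83647.20

$83647.20


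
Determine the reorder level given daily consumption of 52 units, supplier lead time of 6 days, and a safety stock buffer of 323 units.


Formula: ROP = (Daily Demand * Lead Time) + Safety Stock
Demand during lead time = 52 * 6 = 312 units
ROP = 312 + 323 = 635 units

635 units


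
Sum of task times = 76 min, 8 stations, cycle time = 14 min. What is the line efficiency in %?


Formula: Efficiency = Sum of Task Times / (N_stations * CT) * 100
Total station capacity = 8 stations * 14 min = 112 min
Efficiency = 76 / 112 * 100 = 67.9%

67.9%


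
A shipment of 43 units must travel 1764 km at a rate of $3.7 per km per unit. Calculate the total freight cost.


TC = dist * cost * units = 1764 * 3.7 * 43 = $280652.40

$280652.40


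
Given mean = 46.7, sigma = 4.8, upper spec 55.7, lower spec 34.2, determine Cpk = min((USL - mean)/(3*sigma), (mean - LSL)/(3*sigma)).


Cpu = (55.7 - 46.7) / (3 * 4.8) = 0.63
Cpl = (46.7 - 34.2) / (3 * 4.8) = 0.87
Cpk = min(0.63, 0.87) = 0.63

0.63


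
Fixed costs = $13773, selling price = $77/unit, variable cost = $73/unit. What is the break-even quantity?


Formula: BEQ = Fixed Costs / (Price - Variable Cost)
Contribution margin = $77 - $73 = $4/unit
BEQ = ceil($13773 / $4/unit) = ceil(3443.25) = 3444 units

3444 units


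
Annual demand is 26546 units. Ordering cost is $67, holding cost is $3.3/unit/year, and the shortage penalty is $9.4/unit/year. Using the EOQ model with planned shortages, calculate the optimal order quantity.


Formula: EOQ* = sqrt(2DS/H) * sqrt((H+P)/P)
Base EOQ = sqrt(2*26546*67/3.3) = 1038.23 units
Correction = sqrt((3.3+9.4)/9.4) = 1.16235
EOQ* = 1038.23 * 1.16235 = 1206.8 units

1206.8 units


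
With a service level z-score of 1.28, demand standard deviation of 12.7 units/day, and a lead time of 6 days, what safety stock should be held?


Formula: SS = z * sigma_d * sqrt(LT)
sqrt(LT) = sqrt(6) = 2.4495
SS = 1.28 * 12.7 * 2.4495
SS = 39.8 units

39.8 units


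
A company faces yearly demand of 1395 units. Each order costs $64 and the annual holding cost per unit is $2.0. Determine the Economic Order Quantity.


Formula: EOQ = sqrt(2 * D * S / H)
Numerator: 2 * 1395 * 64 = 178560
2DS/H = 178560 / 2.0 = 89280.0
EOQ = sqrt(89280.0) = 298.8 units

298.8 units


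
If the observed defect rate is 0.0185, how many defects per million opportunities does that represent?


DPMO = defect_rate * 1000000 = 0.0185 * 1000000

18500


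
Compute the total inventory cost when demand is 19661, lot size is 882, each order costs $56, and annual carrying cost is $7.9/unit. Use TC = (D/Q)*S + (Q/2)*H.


TC = 19661/882 * 56 + 882/2 * 7.9

$4732.22


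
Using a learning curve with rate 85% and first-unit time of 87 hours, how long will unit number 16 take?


Formula: T_n = T_1 * (learning_rate)^(log2(n)) where learning_rate = rate/100
Doublings = log2(16) = 4
T_n = 87 * 0.85^4
T_n = 87 * 0.522 = 45.4 hours

45.4 hours


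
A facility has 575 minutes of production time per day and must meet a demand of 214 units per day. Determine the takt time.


Formula: Takt Time = Available Production Time / Customer Demand
Takt = 575 min/day / 214 units/day
Takt = 2.69 min/unit

2.69 min/unit


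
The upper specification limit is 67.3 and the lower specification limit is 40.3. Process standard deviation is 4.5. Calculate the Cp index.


Cp = (67.3 - 40.3) / (6 * 4.5)

1.0


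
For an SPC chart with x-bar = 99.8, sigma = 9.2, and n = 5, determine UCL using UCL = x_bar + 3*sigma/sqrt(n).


UCL = 99.8 + 3 * 9.2 / sqrt(5)

112.14


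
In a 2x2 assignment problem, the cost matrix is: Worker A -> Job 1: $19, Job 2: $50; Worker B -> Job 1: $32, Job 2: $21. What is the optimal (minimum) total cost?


Option 1: A->1 + B->2 = $19 + $21 = $40
Option 2: A->2 + B->1 = $50 + $32 = $82
Min cost = min($40, $82) = $40

$40


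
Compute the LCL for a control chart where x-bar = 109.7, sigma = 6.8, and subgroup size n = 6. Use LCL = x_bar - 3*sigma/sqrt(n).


LCL = 109.7 - 3 * 6.8 / sqrt(6)

101.37


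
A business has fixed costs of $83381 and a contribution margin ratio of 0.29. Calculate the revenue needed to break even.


Formula: BER = Fixed Costs / Contribution Margin Ratio
BER = $83381 / 0.29
BER = $287520.69 (to the nearest cent)

$287520.69


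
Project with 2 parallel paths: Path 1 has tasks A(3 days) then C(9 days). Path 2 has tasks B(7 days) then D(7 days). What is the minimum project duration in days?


Path 1 = 3 + 9 = 12 days
Path 2 = 7 + 7 = 14 days
Duration = max(12, 14) = 14 days

14 days


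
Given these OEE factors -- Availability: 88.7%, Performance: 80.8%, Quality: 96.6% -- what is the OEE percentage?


Formula: OEE = Availability * Performance * Quality / 10000
A * P = 88.7% * 80.8% / 100 = 71.67%
OEE = 71.67% * 96.6% / 100 = 69.2%

69.2%


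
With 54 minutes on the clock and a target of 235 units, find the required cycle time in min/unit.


Formula: CT = Available Time / Number of Units
CT = 54 min / 235 units
CT = 0.23 min/unit

0.23 min/unit


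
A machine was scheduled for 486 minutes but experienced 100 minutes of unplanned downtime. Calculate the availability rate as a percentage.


Formula: Availability = (Planned Time - Downtime) / Planned Time * 100
Uptime = 486 - 100 = 386 min
Availability = 386 / 486 * 100 = 79.4%

79.4%


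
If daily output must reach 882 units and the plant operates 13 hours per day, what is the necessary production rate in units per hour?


Formula: Production Rate = Daily Demand / Available Hours
Rate = 882 units/day / 13 hours/day
Rate = 67.8 units/hour

67.8 units/hour


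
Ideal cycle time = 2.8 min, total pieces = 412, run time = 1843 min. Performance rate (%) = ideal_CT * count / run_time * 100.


Formula: Performance = (Ideal CT * Total Count) / Run Time * 100
Ideal output time = 2.8 * 412 = 1153.6 min
Performance = 1153.6 / 1843 * 100 = 62.6%

62.6%


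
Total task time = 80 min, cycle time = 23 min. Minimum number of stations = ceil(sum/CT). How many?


Formula: N_min = ceil(Sum of Task Times / Cycle Time)
N_min = ceil(80 min / 23 min) = ceil(3.4783)
N_min = 4 stations

4


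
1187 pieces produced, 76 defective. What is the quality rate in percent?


Formula: Quality Rate = Good Pieces / Total Pieces * 100
Good pieces = 1187 - 76 = 1111
QR = 1111 / 1187 * 100 = 93.6%

93.6%


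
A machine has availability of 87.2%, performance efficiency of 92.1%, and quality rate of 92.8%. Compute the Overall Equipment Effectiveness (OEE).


Formula: OEE = Availability * Performance * Quality / 10000
A * P = 87.2% * 92.1% / 100 = 80.31%
OEE = 80.31% * 92.8% / 100 = 74.5%

74.5%


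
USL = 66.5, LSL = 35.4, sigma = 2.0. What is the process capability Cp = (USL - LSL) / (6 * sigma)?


Cp = (66.5 - 35.4) / (6 * 2.0)

2.59


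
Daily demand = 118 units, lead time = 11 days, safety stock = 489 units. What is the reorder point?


Formula: ROP = (Daily Demand * Lead Time) + Safety Stock
Demand during lead time = 118 * 11 = 1298 units
ROP = 1298 + 489 = 1787 units

1787 units


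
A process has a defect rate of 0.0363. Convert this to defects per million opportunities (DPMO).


DPMO = defect_rate * 1000000 = 0.0363 * 1000000

36300


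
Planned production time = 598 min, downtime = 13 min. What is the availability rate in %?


Formula: Availability = (Planned Time - Downtime) / Planned Time * 100
Uptime = 598 - 13 = 585 min
Availability = 585 / 598 * 100 = 97.8%

97.8%


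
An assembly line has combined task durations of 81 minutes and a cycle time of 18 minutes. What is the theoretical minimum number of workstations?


Formula: N_min = ceil(Sum of Task Times / Cycle Time)
N_min = ceil(81 min / 18 min) = ceil(4.5)
N_min = 5 stations

5


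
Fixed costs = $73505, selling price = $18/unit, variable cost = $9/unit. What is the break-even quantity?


Formula: BEQ = Fixed Costs / (Price - Variable Cost)
Contribution margin = $18 - $9 = $9/unit
BEQ = ceil($73505 / $9/unit) = ceil(8167.22) = 8168 units

8168 units


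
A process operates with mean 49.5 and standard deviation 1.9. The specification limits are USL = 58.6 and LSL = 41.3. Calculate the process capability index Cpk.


Cpu = (58.6 - 49.5) / (3 * 1.9) = 1.6
Cpl = (49.5 - 41.3) / (3 * 1.9) = 1.44
Cpk = min(1.6, 1.44) = 1.44

1.44


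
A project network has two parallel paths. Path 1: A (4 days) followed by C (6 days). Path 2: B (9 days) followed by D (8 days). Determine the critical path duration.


Path 1 = 4 + 6 = 10 days
Path 2 = 9 + 8 = 17 days
Duration = max(10, 17) = 17 days

17 days


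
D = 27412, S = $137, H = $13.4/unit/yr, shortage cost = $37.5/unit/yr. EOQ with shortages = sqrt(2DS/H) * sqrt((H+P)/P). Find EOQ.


Formula: EOQ* = sqrt(2DS/H) * sqrt((H+P)/P)
Base EOQ = sqrt(2*27412*137/13.4) = 748.67 units
Correction = sqrt((13.4+37.5)/37.5) = 1.16505
EOQ* = 748.67 * 1.16505 = 872.2 units

872.2 units


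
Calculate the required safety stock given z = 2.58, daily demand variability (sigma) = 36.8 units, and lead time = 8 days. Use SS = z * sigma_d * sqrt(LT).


Formula: SS = z * sigma_d * sqrt(LT)
sqrt(LT) = sqrt(8) = 2.8284
SS = 2.58 * 36.8 * 2.8284
SS = 268.5 units

268.5 units


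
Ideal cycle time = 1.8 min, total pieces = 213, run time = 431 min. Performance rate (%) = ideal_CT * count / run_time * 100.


Formula: Performance = (Ideal CT * Total Count) / Run Time * 100
Ideal output time = 1.8 * 213 = 383.4 min
Performance = 383.4 / 431 * 100 = 89.0%

89.0%


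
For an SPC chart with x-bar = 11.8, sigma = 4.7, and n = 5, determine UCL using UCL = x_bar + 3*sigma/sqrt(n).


UCL = 11.8 + 3 * 4.7 / sqrt(5)

18.11


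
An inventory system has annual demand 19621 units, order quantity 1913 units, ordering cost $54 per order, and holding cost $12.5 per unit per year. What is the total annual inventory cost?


TC = 19621/1913 * 54 + 1913/2 * 12.5

$12510.11


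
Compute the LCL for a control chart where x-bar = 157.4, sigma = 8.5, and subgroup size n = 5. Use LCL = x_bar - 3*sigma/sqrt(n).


LCL = 157.4 - 3 * 8.5 / sqrt(5)

146.0


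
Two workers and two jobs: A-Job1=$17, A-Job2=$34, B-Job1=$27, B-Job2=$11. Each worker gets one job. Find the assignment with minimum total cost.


Option 1: A->1 + B->2 = $17 + $11 = $28
Option 2: A->2 + B->1 = $34 + $27 = $61
Min cost = min($28, $61) = $28

$28


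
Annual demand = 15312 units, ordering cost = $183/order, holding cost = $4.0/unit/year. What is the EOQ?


Formula: EOQ = sqrt(2 * D * S / H)
Numerator: 2 * 15312 * 183 = 5604192
2DS/H = 5604192 / 4.0 = 1401048.0
EOQ = sqrt(1401048.0) = 1183.7 units

1183.7 units


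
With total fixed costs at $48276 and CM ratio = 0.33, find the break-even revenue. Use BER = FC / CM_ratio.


Formula: BER = Fixed Costs / Contribution Margin Ratio
BER = $48276 / 0.33
BER = $146290.91 (to the nearest cent)

$146290.91


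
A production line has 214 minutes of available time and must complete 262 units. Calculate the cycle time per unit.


Formula: CT = Available Time / Number of Units
CT = 214 min / 262 units
CT = 0.82 min/unit

0.82 min/unit


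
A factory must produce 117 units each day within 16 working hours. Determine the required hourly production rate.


Formula: Production Rate = Daily Demand / Available Hours
Rate = 117 units/day / 16 hours/day
Rate = 7.3 units/hour

7.3 units/hour


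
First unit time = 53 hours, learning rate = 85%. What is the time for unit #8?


Formula: T_n = T_1 * (learning_rate)^(log2(n)) where learning_rate = rate/100
Doublings = log2(8) = 3
T_n = 53 * 0.85^3
T_n = 53 * 0.6141 = 32.5 hours

32.5 hours


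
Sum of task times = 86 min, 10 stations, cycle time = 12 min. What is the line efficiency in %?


Formula: Efficiency = Sum of Task Times / (N_stations * CT) * 100
Total station capacity = 10 stations * 12 min = 120 min
Efficiency = 86 / 120 * 100 = 71.7%

71.7%


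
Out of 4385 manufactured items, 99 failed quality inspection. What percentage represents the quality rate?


Formula: Quality Rate = Good Pieces / Total Pieces * 100
Good pieces = 4385 - 99 = 4286
QR = 4286 / 4385 * 100 = 97.7%

97.7%


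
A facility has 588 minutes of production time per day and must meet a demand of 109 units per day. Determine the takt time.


Formula: Takt Time = Available Production Time / Customer Demand
Takt = 588 min/day / 109 units/day
Takt = 5.39 min/unit

5.39 min/unit


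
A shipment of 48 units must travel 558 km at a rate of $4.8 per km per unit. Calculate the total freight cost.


TC = dist * cost * units = 558 * 4.8 * 48 = $128563.20

$128563.20


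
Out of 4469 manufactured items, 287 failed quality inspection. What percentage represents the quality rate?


Formula: Quality Rate = Good Pieces / Total Pieces * 100
Good pieces = 4469 - 287 = 4182
QR = 4182 / 4469 * 100 = 93.6%

93.6%


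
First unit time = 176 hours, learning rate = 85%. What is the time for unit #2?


Formula: T_n = T_1 * (learning_rate)^(log2(n)) where learning_rate = rate/100
Doublings = log2(2) = 1
T_n = 176 * 0.85^1
T_n = 176 * 0.85 = 149.6 hours

149.6 hours


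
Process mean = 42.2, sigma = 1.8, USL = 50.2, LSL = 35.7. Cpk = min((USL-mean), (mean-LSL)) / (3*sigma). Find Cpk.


Cpu = (50.2 - 42.2) / (3 * 1.8) = 1.48
Cpl = (42.2 - 35.7) / (3 * 1.8) = 1.2
Cpk = min(1.48, 1.2) = 1.2

1.2


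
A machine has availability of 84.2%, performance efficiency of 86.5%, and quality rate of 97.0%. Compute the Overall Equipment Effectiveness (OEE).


Formula: OEE = Availability * Performance * Quality / 10000
A * P = 84.2% * 86.5% / 100 = 72.83%
OEE = 72.83% * 97.0% / 100 = 70.6%

70.6%


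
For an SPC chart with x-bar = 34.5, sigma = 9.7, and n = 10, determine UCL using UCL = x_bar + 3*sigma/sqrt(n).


UCL = 34.5 + 3 * 9.7 / sqrt(10)

43.7


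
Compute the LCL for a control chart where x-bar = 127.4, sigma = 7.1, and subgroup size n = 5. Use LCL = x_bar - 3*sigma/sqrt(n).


LCL = 127.4 - 3 * 7.1 / sqrt(5)

117.87


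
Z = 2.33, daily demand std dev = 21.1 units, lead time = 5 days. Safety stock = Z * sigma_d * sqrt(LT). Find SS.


Formula: SS = z * sigma_d * sqrt(LT)
sqrt(LT) = sqrt(5) = 2.2361
SS = 2.33 * 21.1 * 2.2361
SS = 109.9 units

109.9 units


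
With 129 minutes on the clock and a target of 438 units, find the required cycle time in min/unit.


Formula: CT = Available Time / Number of Units
CT = 129 min / 438 units
CT = 0.29 min/unit

0.29 min/unit


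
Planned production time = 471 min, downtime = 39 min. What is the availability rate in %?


Formula: Availability = (Planned Time - Downtime) / Planned Time * 100
Uptime = 471 - 39 = 432 min
Availability = 432 / 471 * 100 = 91.7%

91.7%


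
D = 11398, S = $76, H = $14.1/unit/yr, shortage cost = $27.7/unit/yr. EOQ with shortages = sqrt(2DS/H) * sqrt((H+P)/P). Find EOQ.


Formula: EOQ* = sqrt(2DS/H) * sqrt((H+P)/P)
Base EOQ = sqrt(2*11398*76/14.1) = 350.53 units
Correction = sqrt((14.1+27.7)/27.7) = 1.22842
EOQ* = 350.53 * 1.22842 = 430.6 units

430.6 units


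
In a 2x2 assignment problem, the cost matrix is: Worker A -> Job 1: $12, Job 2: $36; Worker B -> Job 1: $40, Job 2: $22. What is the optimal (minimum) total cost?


Option 1: A->1 + B->2 = $12 + $22 = $34
Option 2: A->2 + B->1 = $36 + $40 = $76
Min cost = min($34, $76) = $34

$34


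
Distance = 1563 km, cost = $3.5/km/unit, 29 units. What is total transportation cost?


TC = dist * cost * units = 1563 * 3.5 * 29 = $158644.50

$158644.50


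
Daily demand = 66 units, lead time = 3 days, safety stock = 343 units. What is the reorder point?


Formula: ROP = (Daily Demand * Lead Time) + Safety Stock
Demand during lead time = 66 * 3 = 198 units
ROP = 198 + 343 = 541 units

541 units


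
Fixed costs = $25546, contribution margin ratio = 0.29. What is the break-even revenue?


Formula: BER = Fixed Costs / Contribution Margin Ratio
BER = $25546 / 0.29
BER = $88089.66 (to the nearest cent)

$88089.66


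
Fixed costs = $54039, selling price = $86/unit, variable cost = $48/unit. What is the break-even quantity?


Formula: BEQ = Fixed Costs / (Price - Variable Cost)
Contribution margin = $86 - $48 = $38/unit
BEQ = ceil($54039 / $38/unit) = ceil(1422.08) = 1423 units

1423 units


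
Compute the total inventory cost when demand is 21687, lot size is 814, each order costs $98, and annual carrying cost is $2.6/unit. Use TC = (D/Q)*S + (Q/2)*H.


TC = 21687/814 * 98 + 814/2 * 2.6

$3669.17


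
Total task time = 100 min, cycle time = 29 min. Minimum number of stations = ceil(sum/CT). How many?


Formula: N_min = ceil(Sum of Task Times / Cycle Time)
N_min = ceil(100 min / 29 min) = ceil(3.4483)
N_min = 4 stations

4


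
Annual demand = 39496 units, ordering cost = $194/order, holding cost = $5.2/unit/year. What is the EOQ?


Formula: EOQ = sqrt(2 * D * S / H)
Numerator: 2 * 39496 * 194 = 15324448
2DS/H = 15324448 / 5.2 = 2947009.2
EOQ = sqrt(2947009.2) = 1716.7 units

1716.7 units


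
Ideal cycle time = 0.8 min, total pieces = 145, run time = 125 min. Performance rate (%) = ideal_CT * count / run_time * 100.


Formula: Performance = (Ideal CT * Total Count) / Run Time * 100
Ideal output time = 0.8 * 145 = 116.0 min
Performance = 116.0 / 125 * 100 = 92.8%

92.8%


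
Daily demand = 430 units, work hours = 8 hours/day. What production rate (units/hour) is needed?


Formula: Production Rate = Daily Demand / Available Hours
Rate = 430 units/day / 8 hours/day
Rate = 53.8 units/hour

53.8 units/hour


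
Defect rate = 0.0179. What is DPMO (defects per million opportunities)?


DPMO = defect_rate * 1000000 = 0.0179 * 1000000

17900


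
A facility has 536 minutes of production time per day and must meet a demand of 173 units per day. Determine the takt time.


Formula: Takt Time = Available Production Time / Customer Demand
Takt = 536 min/day / 173 units/day
Takt = 3.1 min/unit

3.1 min/unit


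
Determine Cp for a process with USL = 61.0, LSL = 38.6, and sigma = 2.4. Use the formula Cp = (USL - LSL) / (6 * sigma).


Cp = (61.0 - 38.6) / (6 * 2.4)

1.56


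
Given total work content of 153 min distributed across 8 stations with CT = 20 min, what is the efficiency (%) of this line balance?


Formula: Efficiency = Sum of Task Times / (N_stations * CT) * 100
Total station capacity = 8 stations * 20 min = 160 min
Efficiency = 153 / 160 * 100 = 95.6%

95.6%


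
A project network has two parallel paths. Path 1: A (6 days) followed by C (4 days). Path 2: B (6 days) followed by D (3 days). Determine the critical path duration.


Path 1 = 6 + 4 = 10 days
Path 2 = 6 + 3 = 9 days
Duration = max(10, 9) = 10 days

10 days


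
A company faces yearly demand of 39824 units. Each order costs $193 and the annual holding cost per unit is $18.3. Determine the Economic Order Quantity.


Formula: EOQ = sqrt(2 * D * S / H)
Numerator: 2 * 39824 * 193 = 15372064
2DS/H = 15372064 / 18.3 = 840003.5
EOQ = sqrt(840003.5) = 916.5 units

916.5 units


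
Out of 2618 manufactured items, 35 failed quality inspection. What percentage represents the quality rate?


Formula: Quality Rate = Good Pieces / Total Pieces * 100
Good pieces = 2618 - 35 = 2583
QR = 2583 / 2618 * 100 = 98.7%

98.7%


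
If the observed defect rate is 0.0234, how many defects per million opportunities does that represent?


DPMO = defect_rate * 1000000 = 0.0234 * 1000000

23400


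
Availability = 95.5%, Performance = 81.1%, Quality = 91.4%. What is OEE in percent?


Formula: OEE = Availability * Performance * Quality / 10000
A * P = 95.5% * 81.1% / 100 = 77.45%
OEE = 77.45% * 91.4% / 100 = 70.8%

70.8%


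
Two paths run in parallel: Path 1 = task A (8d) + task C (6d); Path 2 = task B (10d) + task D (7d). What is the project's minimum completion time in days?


Path 1 = 8 + 6 = 14 days
Path 2 = 10 + 7 = 17 days
Duration = max(14, 17) = 17 days

17 days


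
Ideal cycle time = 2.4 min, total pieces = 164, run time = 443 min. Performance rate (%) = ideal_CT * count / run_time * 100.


Formula: Performance = (Ideal CT * Total Count) / Run Time * 100
Ideal output time = 2.4 * 164 = 393.6 min
Performance = 393.6 / 443 * 100 = 88.8%

88.8%


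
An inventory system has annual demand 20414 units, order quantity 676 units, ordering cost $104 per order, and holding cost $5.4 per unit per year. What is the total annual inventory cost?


TC = 20414/676 * 104 + 676/2 * 5.4

$4965.82


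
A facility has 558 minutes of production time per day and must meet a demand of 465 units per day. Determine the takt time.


Formula: Takt Time = Available Production Time / Customer Demand
Takt = 558 min/day / 465 units/day
Takt = 1.2 min/unit

1.2 min/unit


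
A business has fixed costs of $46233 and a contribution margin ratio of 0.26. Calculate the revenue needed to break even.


Formula: BER = Fixed Costs / Contribution Margin Ratio
BER = $46233 / 0.26
BER = $177819.23 (to the nearest cent)

$177819.23


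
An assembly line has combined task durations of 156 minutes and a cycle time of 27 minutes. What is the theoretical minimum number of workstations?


Formula: N_min = ceil(Sum of Task Times / Cycle Time)
N_min = ceil(156 min / 27 min) = ceil(5.7778)
N_min = 6 stations

6


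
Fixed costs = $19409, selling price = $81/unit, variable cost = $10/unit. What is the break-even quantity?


Formula: BEQ = Fixed Costs / (Price - Variable Cost)
Contribution margin = $81 - $10 = $71/unit
BEQ = ceil($19409 / $71/unit) = ceil(273.37) = 274 units

274 units


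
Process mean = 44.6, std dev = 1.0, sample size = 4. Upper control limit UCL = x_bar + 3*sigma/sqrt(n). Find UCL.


UCL = 44.6 + 3 * 1.0 / sqrt(4)

46.1


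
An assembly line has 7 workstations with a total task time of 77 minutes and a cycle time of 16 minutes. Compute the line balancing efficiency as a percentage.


Formula: Efficiency = Sum of Task Times / (N_stations * CT) * 100
Total station capacity = 7 stations * 16 min = 112 min
Efficiency = 77 / 112 * 100 = 68.8%

68.8%


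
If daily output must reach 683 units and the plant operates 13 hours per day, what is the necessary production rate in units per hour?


Formula: Production Rate = Daily Demand / Available Hours
Rate = 683 units/day / 13 hours/day
Rate = 52.5 units/hour

52.5 units/hour


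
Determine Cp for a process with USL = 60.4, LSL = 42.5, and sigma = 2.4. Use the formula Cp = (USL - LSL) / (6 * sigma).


Cp = (60.4 - 42.5) / (6 * 2.4)

1.24


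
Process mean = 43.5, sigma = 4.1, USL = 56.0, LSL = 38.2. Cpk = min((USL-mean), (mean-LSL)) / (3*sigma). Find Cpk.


Cpu = (56.0 - 43.5) / (3 * 4.1) = 1.02
Cpl = (43.5 - 38.2) / (3 * 4.1) = 0.43
Cpk = min(1.02, 0.43) = 0.43

0.43


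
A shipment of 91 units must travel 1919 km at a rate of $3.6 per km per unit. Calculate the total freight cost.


TC = dist * cost * units = 1919 * 3.6 * 91 = $628664.40

$628664.40


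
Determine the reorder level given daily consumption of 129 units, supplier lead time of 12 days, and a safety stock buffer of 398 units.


Formula: ROP = (Daily Demand * Lead Time) + Safety Stock
Demand during lead time = 129 * 12 = 1548 units
ROP = 1548 + 398 = 1946 units

1946 units


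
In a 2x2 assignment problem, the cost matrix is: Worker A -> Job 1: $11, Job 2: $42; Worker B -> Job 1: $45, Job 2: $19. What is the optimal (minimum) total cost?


Option 1: A->1 + B->2 = $11 + $19 = $30
Option 2: A->2 + B->1 = $42 + $45 = $87
Min cost = min($30, $87) = $30

$30


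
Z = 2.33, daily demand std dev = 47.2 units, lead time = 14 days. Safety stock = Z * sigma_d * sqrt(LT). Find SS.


Formula: SS = z * sigma_d * sqrt(LT)
sqrt(LT) = sqrt(14) = 3.7417
SS = 2.33 * 47.2 * 3.7417
SS = 411.5 units

411.5 units


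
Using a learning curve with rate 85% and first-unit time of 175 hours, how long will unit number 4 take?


Formula: T_n = T_1 * (learning_rate)^(log2(n)) where learning_rate = rate/100
Doublings = log2(4) = 2
T_n = 175 * 0.85^2
T_n = 175 * 0.7225 = 126.4 hours

126.4 hours


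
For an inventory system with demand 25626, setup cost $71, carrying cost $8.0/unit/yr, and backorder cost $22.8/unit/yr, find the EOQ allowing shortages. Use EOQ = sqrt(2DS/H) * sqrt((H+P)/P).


Formula: EOQ* = sqrt(2DS/H) * sqrt((H+P)/P)
Base EOQ = sqrt(2*25626*71/8.0) = 674.43 units
Correction = sqrt((8.0+22.8)/22.8) = 1.16227
EOQ* = 674.43 * 1.16227 = 783.9 units

783.9 units


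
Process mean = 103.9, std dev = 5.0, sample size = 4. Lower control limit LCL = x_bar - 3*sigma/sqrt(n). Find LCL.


LCL = 103.9 - 3 * 5.0 / sqrt(4)

96.4


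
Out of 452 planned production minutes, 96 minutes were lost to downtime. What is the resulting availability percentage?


Formula: Availability = (Planned Time - Downtime) / Planned Time * 100
Uptime = 452 - 96 = 356 min
Availability = 356 / 452 * 100 = 78.8%

78.8%


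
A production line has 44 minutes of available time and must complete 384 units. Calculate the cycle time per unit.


Formula: CT = Available Time / Number of Units
CT = 44 min / 384 units
CT = 0.11 min/unit

0.11 min/unit


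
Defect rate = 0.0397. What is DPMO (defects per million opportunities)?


DPMO = defect_rate * 1000000 = 0.0397 * 1000000

39700


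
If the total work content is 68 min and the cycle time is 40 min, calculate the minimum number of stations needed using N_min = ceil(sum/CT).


Formula: N_min = ceil(Sum of Task Times / Cycle Time)
N_min = ceil(68 min / 40 min) = ceil(1.7)
N_min = 2 stations

2


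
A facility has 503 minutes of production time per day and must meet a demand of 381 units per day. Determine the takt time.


Formula: Takt Time = Available Production Time / Customer Demand
Takt = 503 min/day / 381 units/day
Takt = 1.32 min/unit

1.32 min/unit


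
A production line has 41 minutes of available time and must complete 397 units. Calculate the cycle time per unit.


Formula: CT = Available Time / Number of Units
CT = 41 min / 397 units
CT = 0.1 min/unit

0.1 min/unit


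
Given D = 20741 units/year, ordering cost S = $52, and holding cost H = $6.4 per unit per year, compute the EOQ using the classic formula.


Formula: EOQ = sqrt(2 * D * S / H)
Numerator: 2 * 20741 * 52 = 2157064
2DS/H = 2157064 / 6.4 = 337041.3
EOQ = sqrt(337041.3) = 580.6 units

580.6 units


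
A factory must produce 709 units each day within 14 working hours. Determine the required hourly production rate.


Formula: Production Rate = Daily Demand / Available Hours
Rate = 709 units/day / 14 hours/day
Rate = 50.6 units/hour

50.6 units/hour


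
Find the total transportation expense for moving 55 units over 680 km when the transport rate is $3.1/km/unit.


TC = dist * cost * units = 680 * 3.1 * 55 = $115940.00

$115940.00


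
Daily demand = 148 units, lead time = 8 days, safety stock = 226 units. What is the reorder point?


Formula: ROP = (Daily Demand * Lead Time) + Safety Stock
Demand during lead time = 148 * 8 = 1184 units
ROP = 1184 + 226 = 1410 units

1410 units


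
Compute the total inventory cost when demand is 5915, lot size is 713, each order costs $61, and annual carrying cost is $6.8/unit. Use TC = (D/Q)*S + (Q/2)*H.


TC = 5915/713 * 61 + 713/2 * 6.8

$2930.25


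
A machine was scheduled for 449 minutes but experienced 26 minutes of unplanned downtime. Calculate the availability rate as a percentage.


Formula: Availability = (Planned Time - Downtime) / Planned Time * 100
Uptime = 449 - 26 = 423 min
Availability = 423 / 449 * 100 = 94.2%

94.2%


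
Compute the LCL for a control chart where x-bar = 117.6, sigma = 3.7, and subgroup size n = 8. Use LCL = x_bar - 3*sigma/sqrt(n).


LCL = 117.6 - 3 * 3.7 / sqrt(8)

113.68


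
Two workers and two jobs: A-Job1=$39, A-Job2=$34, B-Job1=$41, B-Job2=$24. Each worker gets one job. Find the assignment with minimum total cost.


Option 1: A->1 + B->2 = $39 + $24 = $63
Option 2: A->2 + B->1 = $34 + $41 = $75
Min cost = min($63, $75) = $63

$63


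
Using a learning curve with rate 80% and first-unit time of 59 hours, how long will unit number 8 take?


Formula: T_n = T_1 * (learning_rate)^(log2(n)) where learning_rate = rate/100
Doublings = log2(8) = 3
T_n = 59 * 0.8^3
T_n = 59 * 0.512 = 30.2 hours

30.2 hours


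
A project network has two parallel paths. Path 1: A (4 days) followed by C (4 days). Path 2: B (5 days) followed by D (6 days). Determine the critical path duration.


Path 1 = 4 + 4 = 8 days
Path 2 = 5 + 6 = 11 days
Duration = max(8, 11) = 11 days

11 days


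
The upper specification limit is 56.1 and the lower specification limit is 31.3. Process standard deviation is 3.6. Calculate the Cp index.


Cp = (56.1 - 31.3) / (6 * 3.6)

1.15


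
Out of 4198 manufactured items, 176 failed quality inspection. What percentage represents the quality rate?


Formula: Quality Rate = Good Pieces / Total Pieces * 100
Good pieces = 4198 - 176 = 4022
QR = 4022 / 4198 * 100 = 95.8%

95.8%


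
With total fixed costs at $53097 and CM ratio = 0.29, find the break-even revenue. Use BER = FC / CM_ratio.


Formula: BER = Fixed Costs / Contribution Margin Ratio
BER = $53097 / 0.29
BER = $183093.10 (to the nearest cent)

$183093.10


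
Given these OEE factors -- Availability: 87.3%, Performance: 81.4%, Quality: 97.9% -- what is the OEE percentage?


Formula: OEE = Availability * Performance * Quality / 10000
A * P = 87.3% * 81.4% / 100 = 71.06%
OEE = 71.06% * 97.9% / 100 = 69.6%

69.6%


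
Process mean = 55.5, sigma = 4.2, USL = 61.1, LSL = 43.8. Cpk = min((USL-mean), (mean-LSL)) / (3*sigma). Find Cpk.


Cpu = (61.1 - 55.5) / (3 * 4.2) = 0.44
Cpl = (55.5 - 43.8) / (3 * 4.2) = 0.93
Cpk = min(0.44, 0.93) = 0.44

0.44


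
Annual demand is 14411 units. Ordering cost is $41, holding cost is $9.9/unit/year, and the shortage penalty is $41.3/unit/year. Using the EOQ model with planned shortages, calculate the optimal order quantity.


Formula: EOQ* = sqrt(2DS/H) * sqrt((H+P)/P)
Base EOQ = sqrt(2*14411*41/9.9) = 345.49 units
Correction = sqrt((9.9+41.3)/41.3) = 1.11342
EOQ* = 345.49 * 1.11342 = 384.7 units

384.7 units


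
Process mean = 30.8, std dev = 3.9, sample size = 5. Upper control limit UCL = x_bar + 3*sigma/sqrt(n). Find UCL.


UCL = 30.8 + 3 * 3.9 / sqrt(5)

36.03


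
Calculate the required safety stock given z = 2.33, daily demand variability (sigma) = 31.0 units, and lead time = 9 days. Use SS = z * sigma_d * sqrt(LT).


Formula: SS = z * sigma_d * sqrt(LT)
sqrt(LT) = sqrt(9) = 3.0
SS = 2.33 * 31.0 * 3.0
SS = 216.7 units

216.7 units


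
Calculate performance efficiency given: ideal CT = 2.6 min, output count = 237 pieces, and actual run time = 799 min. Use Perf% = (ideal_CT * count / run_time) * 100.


Formula: Performance = (Ideal CT * Total Count) / Run Time * 100
Ideal output time = 2.6 * 237 = 616.2 min
Performance = 616.2 / 799 * 100 = 77.1%

77.1%


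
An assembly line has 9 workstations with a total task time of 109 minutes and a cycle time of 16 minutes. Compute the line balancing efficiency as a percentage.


Formula: Efficiency = Sum of Task Times / (N_stations * CT) * 100
Total station capacity = 9 stations * 16 min = 144 min
Efficiency = 109 / 144 * 100 = 75.7%

75.7%


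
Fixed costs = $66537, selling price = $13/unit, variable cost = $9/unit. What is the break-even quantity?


Formula: BEQ = Fixed Costs / (Price - Variable Cost)
Contribution margin = $13 - $9 = $4/unit
BEQ = ceil($66537 / $4/unit) = ceil(16634.25) = 16635 units

16635 units


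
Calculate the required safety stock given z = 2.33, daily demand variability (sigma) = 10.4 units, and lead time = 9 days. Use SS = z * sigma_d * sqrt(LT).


Formula: SS = z * sigma_d * sqrt(LT)
sqrt(LT) = sqrt(9) = 3.0
SS = 2.33 * 10.4 * 3.0
SS = 72.7 units

72.7 units


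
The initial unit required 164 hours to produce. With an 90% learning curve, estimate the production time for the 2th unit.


Formula: T_n = T_1 * (learning_rate)^(log2(n)) where learning_rate = rate/100
Doublings = log2(2) = 1
T_n = 164 * 0.9^1
T_n = 164 * 0.9 = 147.6 hours

147.6 hours


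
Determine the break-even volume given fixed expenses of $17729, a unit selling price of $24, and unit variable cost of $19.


Formula: BEQ = Fixed Costs / (Price - Variable Cost)
Contribution margin = $24 - $19 = $5/unit
BEQ = ceil($17729 / $5/unit) = ceil(3545.8) = 3546 units

3546 units


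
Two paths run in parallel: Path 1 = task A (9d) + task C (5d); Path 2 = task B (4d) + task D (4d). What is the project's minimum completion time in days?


Path 1 = 9 + 5 = 14 days
Path 2 = 4 + 4 = 8 days
Duration = max(14, 8) = 14 days

14 days


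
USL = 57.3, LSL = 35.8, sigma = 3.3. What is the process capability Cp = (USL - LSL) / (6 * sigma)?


Cp = (57.3 - 35.8) / (6 * 3.3)

1.09


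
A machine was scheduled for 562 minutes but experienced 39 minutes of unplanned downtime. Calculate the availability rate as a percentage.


Formula: Availability = (Planned Time - Downtime) / Planned Time * 100
Uptime = 562 - 39 = 523 min
Availability = 523 / 562 * 100 = 93.1%

93.1%


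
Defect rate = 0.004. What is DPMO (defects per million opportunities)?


DPMO = defect_rate * 1000000 = 0.004 * 1000000

4000


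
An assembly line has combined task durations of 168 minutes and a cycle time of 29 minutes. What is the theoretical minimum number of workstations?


Formula: N_min = ceil(Sum of Task Times / Cycle Time)
N_min = ceil(168 min / 29 min) = ceil(5.7931)
N_min = 6 stations

6


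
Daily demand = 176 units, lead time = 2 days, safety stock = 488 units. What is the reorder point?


Formula: ROP = (Daily Demand * Lead Time) + Safety Stock
Demand during lead time = 176 * 2 = 352 units
ROP = 352 + 488 = 840 units

840 units


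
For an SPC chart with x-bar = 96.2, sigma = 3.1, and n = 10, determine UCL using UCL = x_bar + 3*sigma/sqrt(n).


UCL = 96.2 + 3 * 3.1 / sqrt(10)

99.14


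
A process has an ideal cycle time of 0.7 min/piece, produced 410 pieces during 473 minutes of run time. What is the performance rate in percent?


Formula: Performance = (Ideal CT * Total Count) / Run Time * 100
Ideal output time = 0.7 * 410 = 287.0 min
Performance = 287.0 / 473 * 100 = 60.7%

60.7%


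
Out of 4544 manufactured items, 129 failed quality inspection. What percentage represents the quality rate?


Formula: Quality Rate = Good Pieces / Total Pieces * 100
Good pieces = 4544 - 129 = 4415
QR = 4415 / 4544 * 100 = 97.2%

97.2%


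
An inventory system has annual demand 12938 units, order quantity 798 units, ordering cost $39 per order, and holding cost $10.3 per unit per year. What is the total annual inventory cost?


TC = 12938/798 * 39 + 798/2 * 10.3

$4742.01


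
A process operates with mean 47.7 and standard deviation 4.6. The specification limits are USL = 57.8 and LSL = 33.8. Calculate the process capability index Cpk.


Cpu = (57.8 - 47.7) / (3 * 4.6) = 0.73
Cpl = (47.7 - 33.8) / (3 * 4.6) = 1.01
Cpk = min(0.73, 1.01) = 0.73

0.73


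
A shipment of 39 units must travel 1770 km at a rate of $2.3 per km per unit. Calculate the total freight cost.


TC = dist * cost * units = 1770 * 2.3 * 39 = $158769.00

$158769.00


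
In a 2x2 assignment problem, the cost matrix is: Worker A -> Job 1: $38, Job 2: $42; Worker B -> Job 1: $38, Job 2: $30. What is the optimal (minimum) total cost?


Option 1: A->1 + B->2 = $38 + $30 = $68
Option 2: A->2 + B->1 = $42 + $38 = $80
Min cost = min($68, $80) = $68

$68


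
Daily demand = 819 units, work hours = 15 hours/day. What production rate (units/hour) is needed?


Formula: Production Rate = Daily Demand / Available Hours
Rate = 819 units/day / 15 hours/day
Rate = 54.6 units/hour

54.6 units/hour
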